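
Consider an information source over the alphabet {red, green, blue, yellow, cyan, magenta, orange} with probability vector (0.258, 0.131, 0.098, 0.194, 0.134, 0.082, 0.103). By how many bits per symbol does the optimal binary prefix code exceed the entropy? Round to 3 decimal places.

0.030 bits

Entropy H = −Σ p log₂ p ≈ 2.6980 bits.
Huffman merges: 41/500+49/500→9/50; 103/1000+131/1000→117/500; 67/500+9/50→157/500; 97/500+117/500→107/250; 129/500+157/500→143/250; 107/250+143/250→1. L = 341/125 ≈ 2.7280.
L − H = 2.7280 − 2.6980 = 0.030 bits.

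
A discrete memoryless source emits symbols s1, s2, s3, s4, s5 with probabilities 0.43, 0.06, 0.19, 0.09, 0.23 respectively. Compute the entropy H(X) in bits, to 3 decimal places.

H = −Σ pᵢ log₂ pᵢ.
−0.43·log₂(0.43) = 0.5236
−0.06·log₂(0.06) = 0.2435
−0.19·log₂(0.19) = 0.4552
−0.09·log₂(0.09) = 0.3127
−0.23·log₂(0.23) = 0.4877
Sum ≈ 2.0226 → 2.023 bits.

2.023 bits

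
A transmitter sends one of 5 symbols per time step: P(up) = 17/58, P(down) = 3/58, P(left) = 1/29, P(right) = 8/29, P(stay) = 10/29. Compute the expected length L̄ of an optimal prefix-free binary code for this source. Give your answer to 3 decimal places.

Repeatedly combine the two least-probable nodes; the expected code length is the sum of the merged weights.
merge 1/29 + 3/58 → 5/58
merge 5/58 + 8/29 → 21/58
merge 17/58 + 10/29 → 37/58
merge 21/58 + 37/58 → 1
L = 5/58 + 21/58 + 37/58 + 1 = 121/58 ≈ 2.086 bits/symbol.

2.086 bits/symbol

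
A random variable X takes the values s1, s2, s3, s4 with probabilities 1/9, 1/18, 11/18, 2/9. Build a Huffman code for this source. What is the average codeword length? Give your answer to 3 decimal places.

1.556 bits/symbol

Repeatedly combine the two least-probable nodes; the expected code length is the sum of the merged weights.
merge 1/18 + 1/9 → 1/6
merge 1/6 + 2/9 → 7/18
merge 7/18 + 11/18 → 1
L = 1/6 + 7/18 + 1 = 14/9 ≈ 1.556 bits/symbol.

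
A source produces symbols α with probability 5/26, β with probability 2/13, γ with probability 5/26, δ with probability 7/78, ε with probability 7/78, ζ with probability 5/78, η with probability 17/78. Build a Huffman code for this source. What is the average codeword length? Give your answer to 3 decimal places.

2.744 bits/symbol

Repeatedly combine the two least-probable nodes; the expected code length is the sum of the merged weights.
merge 5/78 + 7/78 → 2/13
merge 7/78 + 2/13 → 19/78
merge 2/13 + 5/26 → 9/26
merge 5/26 + 17/78 → 16/39
merge 19/78 + 9/26 → 23/39
merge 16/39 + 23/39 → 1
L = 2/13 + 19/78 + 9/26 + 16/39 + 23/39 + 1 = 107/39 ≈ 2.744 bits/symbol.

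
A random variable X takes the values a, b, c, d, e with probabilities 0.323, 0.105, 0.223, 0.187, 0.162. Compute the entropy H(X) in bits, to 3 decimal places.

2.229 bits

H = −Σ pᵢ log₂ pᵢ.
−0.323·log₂(0.323) = 0.5266
−0.105·log₂(0.105) = 0.3414
−0.223·log₂(0.223) = 0.4828
−0.187·log₂(0.187) = 0.4523
−0.162·log₂(0.162) = 0.4254
Sum ≈ 2.2285 → 2.229 bits.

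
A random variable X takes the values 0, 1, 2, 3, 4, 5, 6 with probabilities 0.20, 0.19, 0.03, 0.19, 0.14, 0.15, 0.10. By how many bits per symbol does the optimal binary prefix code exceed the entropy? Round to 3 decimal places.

Entropy H = −Σ p log₂ p ≈ 2.6665 bits.
Huffman merges: 3/100+1/10→13/100; 13/100+7/50→27/100; 3/20+19/100→17/50; 19/100+1/5→39/100; 27/100+17/50→61/100; 39/100+61/100→1. L = 137/50 ≈ 2.7400.
L − H = 2.7400 − 2.6665 = 0.074 bits.

0.074 bits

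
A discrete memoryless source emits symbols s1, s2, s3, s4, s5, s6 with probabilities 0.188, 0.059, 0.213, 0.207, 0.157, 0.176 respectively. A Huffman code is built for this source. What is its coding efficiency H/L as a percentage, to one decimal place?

96.9%

Entropy H = −Σ p log₂ p ≈ 2.5003 bits.
Huffman merges: 59/1000+157/1000→27/125; 22/125+47/250→91/250; 207/1000+213/1000→21/50; 27/125+91/250→29/50; 21/50+29/50→1. L = 129/50 ≈ 2.5800.
Efficiency = H/L = 2.5003/2.5800 = 96.9%.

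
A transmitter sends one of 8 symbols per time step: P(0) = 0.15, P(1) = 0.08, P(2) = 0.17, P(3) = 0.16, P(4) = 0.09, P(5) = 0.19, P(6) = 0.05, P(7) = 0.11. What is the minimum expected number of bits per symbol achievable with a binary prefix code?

2.94 bits/symbol

Repeatedly combine the two least-probable nodes; the expected code length is the sum of the merged weights.
merge 1/20 + 2/25 → 13/100
merge 9/100 + 11/100 → 1/5
merge 13/100 + 3/20 → 7/25
merge 4/25 + 17/100 → 33/100
merge 19/100 + 1/5 → 39/100
merge 7/25 + 33/100 → 61/100
merge 39/100 + 61/100 → 1
L = 13/100 + 1/5 + 7/25 + 33/100 + 39/100 + 61/100 + 1 = 147/50 = 2.94 bits/symbol.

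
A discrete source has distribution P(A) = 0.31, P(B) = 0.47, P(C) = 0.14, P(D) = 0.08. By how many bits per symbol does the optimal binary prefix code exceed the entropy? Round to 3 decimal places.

Entropy H = −Σ p log₂ p ≈ 1.7244 bits.
Huffman merges: 2/25+7/50→11/50; 11/50+31/100→53/100; 47/100+53/100→1. L = 7/4 ≈ 1.7500.
L − H = 1.7500 − 1.7244 = 0.026 bits.

0.026 bits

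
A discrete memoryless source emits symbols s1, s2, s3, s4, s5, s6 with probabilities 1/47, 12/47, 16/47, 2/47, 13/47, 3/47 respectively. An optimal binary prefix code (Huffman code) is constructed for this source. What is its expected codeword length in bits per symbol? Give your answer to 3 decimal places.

2.191 bits/symbol

Repeatedly combine the two least-probable nodes; the expected code length is the sum of the merged weights.
merge 1/47 + 2/47 → 3/47
merge 3/47 + 3/47 → 6/47
merge 6/47 + 12/47 → 18/47
merge 13/47 + 16/47 → 29/47
merge 18/47 + 29/47 → 1
L = 3/47 + 6/47 + 18/47 + 29/47 + 1 = 103/47 ≈ 2.191 bits/symbol.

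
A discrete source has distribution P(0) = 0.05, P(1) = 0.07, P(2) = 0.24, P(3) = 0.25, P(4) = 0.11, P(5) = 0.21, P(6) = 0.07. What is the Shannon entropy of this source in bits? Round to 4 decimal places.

2.5705 bits

H = −Σ pᵢ log₂ pᵢ.
−0.05·log₂(0.05) = 0.2161
−0.07·log₂(0.07) = 0.2686
−0.24·log₂(0.24) = 0.4941
−0.25·log₂(0.25) = 0.5000
−0.11·log₂(0.11) = 0.3503
−0.21·log₂(0.21) = 0.4728
−0.07·log₂(0.07) = 0.2686
Sum ≈ 2.5705 → 2.5705 bits.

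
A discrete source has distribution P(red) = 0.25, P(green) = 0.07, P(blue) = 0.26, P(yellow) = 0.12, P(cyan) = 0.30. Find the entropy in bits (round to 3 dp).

H = −Σ pᵢ log₂ pᵢ.
−0.25·log₂(0.25) = 0.5000
−0.07·log₂(0.07) = 0.2686
−0.26·log₂(0.26) = 0.5053
−0.12·log₂(0.12) = 0.3671
−0.30·log₂(0.30) = 0.5211
Sum ≈ 2.1620 → 2.162 bits.

2.162 bits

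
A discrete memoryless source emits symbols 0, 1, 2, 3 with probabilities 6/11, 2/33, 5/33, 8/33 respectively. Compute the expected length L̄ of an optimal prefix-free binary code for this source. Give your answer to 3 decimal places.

Repeatedly combine the two least-probable nodes; the expected code length is the sum of the merged weights.
merge 2/33 + 5/33 → 7/33
merge 7/33 + 8/33 → 5/11
merge 5/11 + 6/11 → 1
L = 7/33 + 5/11 + 1 = 5/3 ≈ 1.667 bits/symbol.

1.667 bits/symbol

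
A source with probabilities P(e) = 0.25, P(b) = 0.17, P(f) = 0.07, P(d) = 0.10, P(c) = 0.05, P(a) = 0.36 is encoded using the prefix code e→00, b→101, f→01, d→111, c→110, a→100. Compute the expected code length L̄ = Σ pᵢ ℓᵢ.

2.68 bits/symbol

L̄ = Σ pᵢ·ℓᵢ = 0.25·2 + 0.17·3 + 0.07·2 + 0.10·3 + 0.05·3 + 0.36·3 = 2.68 bits/symbol.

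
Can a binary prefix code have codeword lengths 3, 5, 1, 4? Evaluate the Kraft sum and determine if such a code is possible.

With common denominator 2^5 = 32: Σ 2^(−ℓᵢ) = 4/32 + 1/32 + 16/32 + 2/32 = 23/32 = 0.71875.
Kraft's inequality requires Σ ≤ 1; here Σ = 0.71875 ≤ 1, so such a prefix code exists.

0.71875; yes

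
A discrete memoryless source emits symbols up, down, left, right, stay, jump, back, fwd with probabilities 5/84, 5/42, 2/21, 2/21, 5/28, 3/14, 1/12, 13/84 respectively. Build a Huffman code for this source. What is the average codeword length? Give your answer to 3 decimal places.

Repeatedly combine the two least-probable nodes; the expected code length is the sum of the merged weights.
merge 5/84 + 1/12 → 1/7
merge 2/21 + 2/21 → 4/21
merge 5/42 + 1/7 → 11/42
merge 13/84 + 5/28 → 1/3
merge 4/21 + 3/14 → 17/42
merge 11/42 + 1/3 → 25/42
merge 17/42 + 25/42 → 1
L = 1/7 + 4/21 + 11/42 + 1/3 + 17/42 + 25/42 + 1 = 41/14 ≈ 2.929 bits/symbol.

2.929 bits/symbol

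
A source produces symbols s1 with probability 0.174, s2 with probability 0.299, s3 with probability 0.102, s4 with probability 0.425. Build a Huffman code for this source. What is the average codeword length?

Repeatedly combine the two least-probable nodes; the expected code length is the sum of the merged weights.
merge 51/500 + 87/500 → 69/250
merge 69/250 + 299/1000 → 23/40
merge 17/40 + 23/40 → 1
L = 69/250 + 23/40 + 1 = 1851/1000 = 1.851 bits/symbol.

1.851 bits/symbol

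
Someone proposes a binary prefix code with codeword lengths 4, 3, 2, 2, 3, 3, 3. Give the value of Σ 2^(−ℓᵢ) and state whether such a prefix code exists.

With common denominator 2^4 = 16: Σ 2^(−ℓᵢ) = 1/16 + 2/16 + 4/16 + 4/16 + 2/16 + 2/16 + 2/16 = 17/16 = 1.0625.
Kraft's inequality requires Σ ≤ 1; here Σ = 1.0625 > 1, so no such prefix code exists.

1.0625; no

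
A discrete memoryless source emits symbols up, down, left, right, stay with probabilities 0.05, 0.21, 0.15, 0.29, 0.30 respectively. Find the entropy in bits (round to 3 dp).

2.138 bits

H = −Σ pᵢ log₂ pᵢ.
−0.05·log₂(0.05) = 0.2161
−0.21·log₂(0.21) = 0.4728
−0.15·log₂(0.15) = 0.4105
−0.29·log₂(0.29) = 0.5179
−0.30·log₂(0.30) = 0.5211
Sum ≈ 2.1385 → 2.138 bits.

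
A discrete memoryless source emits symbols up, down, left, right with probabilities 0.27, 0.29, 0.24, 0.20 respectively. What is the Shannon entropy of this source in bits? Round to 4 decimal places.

H = −Σ pᵢ log₂ pᵢ.
−0.27·log₂(0.27) = 0.5100
−0.29·log₂(0.29) = 0.5179
−0.24·log₂(0.24) = 0.4941
−0.20·log₂(0.20) = 0.4644
Sum ≈ 1.9864 → 1.9864 bits.

1.9864 bits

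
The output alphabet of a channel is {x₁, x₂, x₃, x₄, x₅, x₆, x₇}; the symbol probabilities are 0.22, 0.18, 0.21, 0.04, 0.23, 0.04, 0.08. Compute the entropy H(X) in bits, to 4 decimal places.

H = −Σ pᵢ log₂ pᵢ.
−0.22·log₂(0.22) = 0.4806
−0.18·log₂(0.18) = 0.4453
−0.21·log₂(0.21) = 0.4728
−0.04·log₂(0.04) = 0.1858
−0.23·log₂(0.23) = 0.4877
−0.04·log₂(0.04) = 0.1858
−0.08·log₂(0.08) = 0.2915
Sum ≈ 2.5494 → 2.5494 bits.

2.5494 bits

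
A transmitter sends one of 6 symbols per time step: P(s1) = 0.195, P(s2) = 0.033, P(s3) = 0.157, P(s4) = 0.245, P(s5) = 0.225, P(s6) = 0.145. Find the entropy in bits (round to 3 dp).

H = −Σ pᵢ log₂ pᵢ.
−0.195·log₂(0.195) = 0.4599
−0.033·log₂(0.033) = 0.1624
−0.157·log₂(0.157) = 0.4194
−0.245·log₂(0.245) = 0.4971
−0.225·log₂(0.225) = 0.4842
−0.145·log₂(0.145) = 0.4040
Sum ≈ 2.4270 → 2.427 bits.

2.427 bits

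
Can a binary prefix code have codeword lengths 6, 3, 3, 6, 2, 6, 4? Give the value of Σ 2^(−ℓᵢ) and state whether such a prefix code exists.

0.609375; yes

With common denominator 2^6 = 64: Σ 2^(−ℓᵢ) = 1/64 + 8/64 + 8/64 + 1/64 + 16/64 + 1/64 + 4/64 = 39/64 = 0.609375.
Kraft's inequality requires Σ ≤ 1; here Σ = 0.609375 ≤ 1, so such a prefix code exists.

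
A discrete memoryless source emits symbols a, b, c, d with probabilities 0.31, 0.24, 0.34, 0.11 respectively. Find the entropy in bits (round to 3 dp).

H = −Σ pᵢ log₂ pᵢ.
−0.31·log₂(0.31) = 0.5238
−0.24·log₂(0.24) = 0.4941
−0.34·log₂(0.34) = 0.5292
−0.11·log₂(0.11) = 0.3503
Sum ≈ 1.8974 → 1.897 bits.

1.897 bits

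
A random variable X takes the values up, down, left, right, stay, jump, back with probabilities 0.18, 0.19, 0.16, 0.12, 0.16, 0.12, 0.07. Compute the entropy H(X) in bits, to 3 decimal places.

H = −Σ pᵢ log₂ pᵢ.
−0.18·log₂(0.18) = 0.4453
−0.19·log₂(0.19) = 0.4552
−0.16·log₂(0.16) = 0.4230
−0.12·log₂(0.12) = 0.3671
−0.16·log₂(0.16) = 0.4230
−0.12·log₂(0.12) = 0.3671
−0.07·log₂(0.07) = 0.2686
Sum ≈ 2.7493 → 2.749 bits.

2.749 bits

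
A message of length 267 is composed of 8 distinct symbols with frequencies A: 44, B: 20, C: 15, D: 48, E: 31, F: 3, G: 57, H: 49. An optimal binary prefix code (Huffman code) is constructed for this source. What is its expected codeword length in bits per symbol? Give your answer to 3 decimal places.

Probabilities are the counts divided by 267.
Repeatedly combine the two least-probable nodes; the expected code length is the sum of the merged weights.
merge 1/89 + 5/89 → 6/89
merge 6/89 + 20/267 → 38/267
merge 31/267 + 38/267 → 23/89
merge 44/267 + 16/89 → 92/267
merge 49/267 + 19/89 → 106/267
merge 23/89 + 92/267 → 161/267
merge 106/267 + 161/267 → 1
L = 6/89 + 38/267 + 23/89 + 92/267 + 106/267 + 161/267 + 1 = 751/267 ≈ 2.813 bits/symbol.

2.813 bits/symbol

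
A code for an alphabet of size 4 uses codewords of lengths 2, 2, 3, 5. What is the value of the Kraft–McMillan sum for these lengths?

0.65625

With common denominator 2^5 = 32: Σ 2^(−ℓᵢ) = 8/32 + 8/32 + 4/32 + 1/32 = 21/32 = 0.65625.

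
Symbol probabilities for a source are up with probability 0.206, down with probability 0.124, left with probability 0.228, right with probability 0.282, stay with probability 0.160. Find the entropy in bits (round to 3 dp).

2.267 bits

H = −Σ pᵢ log₂ pᵢ.
−0.206·log₂(0.206) = 0.4695
−0.124·log₂(0.124) = 0.3734
−0.228·log₂(0.228) = 0.4863
−0.282·log₂(0.282) = 0.5150
−0.160·log₂(0.160) = 0.4230
Sum ≈ 2.2673 → 2.267 bits.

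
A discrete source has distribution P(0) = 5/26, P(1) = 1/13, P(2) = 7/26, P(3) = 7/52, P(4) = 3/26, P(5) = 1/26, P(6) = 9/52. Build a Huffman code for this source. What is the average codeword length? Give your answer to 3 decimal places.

Repeatedly combine the two least-probable nodes; the expected code length is the sum of the merged weights.
merge 1/26 + 1/13 → 3/26
merge 3/26 + 3/26 → 3/13
merge 7/52 + 9/52 → 4/13
merge 5/26 + 3/13 → 11/26
merge 7/26 + 4/13 → 15/26
merge 11/26 + 15/26 → 1
L = 3/26 + 3/13 + 4/13 + 11/26 + 15/26 + 1 = 69/26 ≈ 2.654 bits/symbol.

2.654 bits/symbol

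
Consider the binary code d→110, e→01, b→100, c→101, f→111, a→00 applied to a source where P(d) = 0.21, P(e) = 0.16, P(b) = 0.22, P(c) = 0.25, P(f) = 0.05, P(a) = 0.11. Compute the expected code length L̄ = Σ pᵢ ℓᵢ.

2.73 bits/symbol

L̄ = Σ pᵢ·ℓᵢ = 0.21·3 + 0.16·2 + 0.22·3 + 0.25·3 + 0.05·3 + 0.11·2 = 2.73 bits/symbol.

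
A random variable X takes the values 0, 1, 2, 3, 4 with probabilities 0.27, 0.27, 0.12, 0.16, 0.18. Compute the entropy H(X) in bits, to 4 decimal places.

2.2554 bits

H = −Σ pᵢ log₂ pᵢ.
−0.27·log₂(0.27) = 0.5100
−0.27·log₂(0.27) = 0.5100
−0.12·log₂(0.12) = 0.3671
−0.16·log₂(0.16) = 0.4230
−0.18·log₂(0.18) = 0.4453
Sum ≈ 2.2554 → 2.2554 bits.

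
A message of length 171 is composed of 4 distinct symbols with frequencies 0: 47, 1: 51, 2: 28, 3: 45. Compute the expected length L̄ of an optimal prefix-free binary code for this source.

Probabilities are the counts divided by 171.
Repeatedly combine the two least-probable nodes; the expected code length is the sum of the merged weights.
merge 28/171 + 5/19 → 73/171
merge 47/171 + 17/57 → 98/171
merge 73/171 + 98/171 → 1
L = 73/171 + 98/171 + 1 = 2 bits/symbol.

2 bits/symbol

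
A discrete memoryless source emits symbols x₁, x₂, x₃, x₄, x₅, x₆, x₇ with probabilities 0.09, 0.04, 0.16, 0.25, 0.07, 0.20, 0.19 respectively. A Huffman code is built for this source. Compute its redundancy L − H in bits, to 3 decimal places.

0.050 bits

Entropy H = −Σ p log₂ p ≈ 2.6096 bits.
Huffman merges: 1/25+7/100→11/100; 9/100+11/100→1/5; 4/25+19/100→7/20; 1/5+1/5→2/5; 1/4+7/20→3/5; 2/5+3/5→1. L = 133/50 ≈ 2.6600.
L − H = 2.6600 − 2.6096 = 0.050 bits.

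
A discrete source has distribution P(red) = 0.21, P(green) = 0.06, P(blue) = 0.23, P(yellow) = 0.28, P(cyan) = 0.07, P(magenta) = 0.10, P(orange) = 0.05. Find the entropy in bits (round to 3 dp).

H = −Σ pᵢ log₂ pᵢ.
−0.21·log₂(0.21) = 0.4728
−0.06·log₂(0.06) = 0.2435
−0.23·log₂(0.23) = 0.4877
−0.28·log₂(0.28) = 0.5142
−0.07·log₂(0.07) = 0.2686
−0.10·log₂(0.10) = 0.3322
−0.05·log₂(0.05) = 0.2161
Sum ≈ 2.5351 → 2.535 bits.

2.535 bits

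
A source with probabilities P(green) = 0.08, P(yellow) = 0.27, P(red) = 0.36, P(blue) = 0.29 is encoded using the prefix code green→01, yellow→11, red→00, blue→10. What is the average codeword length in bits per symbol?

2 bits/symbol

L̄ = Σ pᵢ·ℓᵢ = 0.08·2 + 0.27·2 + 0.36·2 + 0.29·2 = 2 bits/symbol.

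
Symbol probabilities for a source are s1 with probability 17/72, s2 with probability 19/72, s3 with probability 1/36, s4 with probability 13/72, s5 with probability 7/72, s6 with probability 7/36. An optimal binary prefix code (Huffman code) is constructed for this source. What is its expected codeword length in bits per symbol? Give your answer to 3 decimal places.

Repeatedly combine the two least-probable nodes; the expected code length is the sum of the merged weights.
merge 1/36 + 7/72 → 1/8
merge 1/8 + 13/72 → 11/36
merge 7/36 + 17/72 → 31/72
merge 19/72 + 11/36 → 41/72
merge 31/72 + 41/72 → 1
L = 1/8 + 11/36 + 31/72 + 41/72 + 1 = 175/72 ≈ 2.431 bits/symbol.

2.431 bits/symbol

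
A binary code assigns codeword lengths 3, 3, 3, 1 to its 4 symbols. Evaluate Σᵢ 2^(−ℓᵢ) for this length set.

With common denominator 2^3 = 8: Σ 2^(−ℓᵢ) = 1/8 + 1/8 + 1/8 + 4/8 = 7/8 = 0.875.

0.875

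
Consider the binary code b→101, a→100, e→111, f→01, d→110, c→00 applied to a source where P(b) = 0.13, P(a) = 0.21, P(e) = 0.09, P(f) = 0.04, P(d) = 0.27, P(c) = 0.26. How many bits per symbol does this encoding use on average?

L̄ = Σ pᵢ·ℓᵢ = 0.13·3 + 0.21·3 + 0.09·3 + 0.04·2 + 0.27·3 + 0.26·2 = 2.7 bits/symbol.

2.7 bits/symbol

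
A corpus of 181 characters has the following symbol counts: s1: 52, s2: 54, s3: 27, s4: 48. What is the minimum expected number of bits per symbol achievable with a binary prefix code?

2 bits/symbol

Probabilities are the counts divided by 181.
Repeatedly combine the two least-probable nodes; the expected code length is the sum of the merged weights.
merge 27/181 + 48/181 → 75/181
merge 52/181 + 54/181 → 106/181
merge 75/181 + 106/181 → 1
L = 75/181 + 106/181 + 1 = 2 bits/symbol.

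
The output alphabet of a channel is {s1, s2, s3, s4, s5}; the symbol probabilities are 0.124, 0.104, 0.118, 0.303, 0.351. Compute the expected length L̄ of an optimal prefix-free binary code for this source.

Repeatedly combine the two least-probable nodes; the expected code length is the sum of the merged weights.
merge 13/125 + 59/500 → 111/500
merge 31/250 + 111/500 → 173/500
merge 303/1000 + 173/500 → 649/1000
merge 351/1000 + 649/1000 → 1
L = 111/500 + 173/500 + 649/1000 + 1 = 2217/1000 = 2.217 bits/symbol.

2.217 bits/symbol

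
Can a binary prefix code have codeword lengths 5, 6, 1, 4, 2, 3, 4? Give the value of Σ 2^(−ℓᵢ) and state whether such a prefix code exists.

With common denominator 2^6 = 64: Σ 2^(−ℓᵢ) = 2/64 + 1/64 + 32/64 + 4/64 + 16/64 + 8/64 + 4/64 = 67/64 = 1.046875.
Kraft's inequality requires Σ ≤ 1; here Σ = 1.046875 > 1, so no such prefix code exists.

1.046875; no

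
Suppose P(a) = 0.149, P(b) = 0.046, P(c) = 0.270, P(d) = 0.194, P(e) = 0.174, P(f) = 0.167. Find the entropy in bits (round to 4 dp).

2.4528 bits

H = −Σ pᵢ log₂ pᵢ.
−0.149·log₂(0.149) = 0.4092
−0.046·log₂(0.046) = 0.2043
−0.270·log₂(0.270) = 0.5100
−0.194·log₂(0.194) = 0.4590
−0.174·log₂(0.174) = 0.4390
−0.167·log₂(0.167) = 0.4312
Sum ≈ 2.4528 → 2.4528 bits.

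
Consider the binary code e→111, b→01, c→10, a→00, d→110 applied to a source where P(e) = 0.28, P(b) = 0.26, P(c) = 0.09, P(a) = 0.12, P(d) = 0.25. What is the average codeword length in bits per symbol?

L̄ = Σ pᵢ·ℓᵢ = 0.28·3 + 0.26·2 + 0.09·2 + 0.12·2 + 0.25·3 = 2.53 bits/symbol.

2.53 bits/symbol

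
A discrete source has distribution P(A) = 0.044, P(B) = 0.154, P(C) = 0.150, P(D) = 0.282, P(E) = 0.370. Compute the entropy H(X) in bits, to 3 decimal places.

H = −Σ pᵢ log₂ pᵢ.
−0.044·log₂(0.044) = 0.1983
−0.154·log₂(0.154) = 0.4156
−0.150·log₂(0.150) = 0.4105
−0.282·log₂(0.282) = 0.5150
−0.370·log₂(0.370) = 0.5307
Sum ≈ 2.0702 → 2.070 bits.

2.070 bits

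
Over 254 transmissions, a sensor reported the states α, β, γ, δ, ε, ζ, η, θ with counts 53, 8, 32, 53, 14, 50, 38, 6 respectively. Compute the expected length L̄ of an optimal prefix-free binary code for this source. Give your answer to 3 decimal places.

Probabilities are the counts divided by 254.
Repeatedly combine the two least-probable nodes; the expected code length is the sum of the merged weights.
merge 3/127 + 4/127 → 7/127
merge 7/127 + 7/127 → 14/127
merge 14/127 + 16/127 → 30/127
merge 19/127 + 25/127 → 44/127
merge 53/254 + 53/254 → 53/127
merge 30/127 + 44/127 → 74/127
merge 53/127 + 74/127 → 1
L = 7/127 + 14/127 + 30/127 + 44/127 + 53/127 + 74/127 + 1 = 349/127 ≈ 2.748 bits/symbol.

2.748 bits/symbol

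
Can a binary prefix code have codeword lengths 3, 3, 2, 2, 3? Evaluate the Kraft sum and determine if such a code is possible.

With common denominator 2^3 = 8: Σ 2^(−ℓᵢ) = 1/8 + 1/8 + 2/8 + 2/8 + 1/8 = 7/8 = 0.875.
Kraft's inequality requires Σ ≤ 1; here Σ = 0.875 ≤ 1, so such a prefix code exists.

0.875; yes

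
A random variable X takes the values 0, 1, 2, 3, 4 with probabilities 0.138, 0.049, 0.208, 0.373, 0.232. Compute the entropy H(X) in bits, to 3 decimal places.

2.098 bits

H = −Σ pᵢ log₂ pᵢ.
−0.138·log₂(0.138) = 0.3943
−0.049·log₂(0.049) = 0.2132
−0.208·log₂(0.208) = 0.4712
−0.373·log₂(0.373) = 0.5307
−0.232·log₂(0.232) = 0.4890
Sum ≈ 2.0984 → 2.098 bits.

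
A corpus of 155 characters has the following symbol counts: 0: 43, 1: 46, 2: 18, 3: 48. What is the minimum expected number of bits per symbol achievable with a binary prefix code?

Probabilities are the counts divided by 155.
Repeatedly combine the two least-probable nodes; the expected code length is the sum of the merged weights.
merge 18/155 + 43/155 → 61/155
merge 46/155 + 48/155 → 94/155
merge 61/155 + 94/155 → 1
L = 61/155 + 94/155 + 1 = 2 bits/symbol.

2 bits/symbol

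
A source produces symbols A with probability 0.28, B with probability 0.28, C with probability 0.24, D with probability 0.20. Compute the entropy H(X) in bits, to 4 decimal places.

H = −Σ pᵢ log₂ pᵢ.
−0.28·log₂(0.28) = 0.5142
−0.28·log₂(0.28) = 0.5142
−0.24·log₂(0.24) = 0.4941
−0.20·log₂(0.20) = 0.4644
Sum ≈ 1.9870 → 1.9870 bits.

1.9870 bits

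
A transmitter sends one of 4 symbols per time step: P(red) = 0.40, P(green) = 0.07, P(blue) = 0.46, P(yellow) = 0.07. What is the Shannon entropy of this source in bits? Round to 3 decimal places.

H = −Σ pᵢ log₂ pᵢ.
−0.40·log₂(0.40) = 0.5288
−0.07·log₂(0.07) = 0.2686
−0.46·log₂(0.46) = 0.5153
−0.07·log₂(0.07) = 0.2686
Sum ≈ 1.5812 → 1.581 bits.

1.581 bits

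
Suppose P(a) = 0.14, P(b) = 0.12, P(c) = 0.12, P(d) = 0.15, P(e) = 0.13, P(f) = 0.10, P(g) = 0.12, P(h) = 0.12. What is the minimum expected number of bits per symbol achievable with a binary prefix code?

3 bits/symbol

Repeatedly combine the two least-probable nodes; the expected code length is the sum of the merged weights.
merge 1/10 + 3/25 → 11/50
merge 3/25 + 3/25 → 6/25
merge 3/25 + 13/100 → 1/4
merge 7/50 + 3/20 → 29/100
merge 11/50 + 6/25 → 23/50
merge 1/4 + 29/100 → 27/50
merge 23/50 + 27/50 → 1
L = 11/50 + 6/25 + 1/4 + 29/100 + 23/50 + 27/50 + 1 = 3 bits/symbol.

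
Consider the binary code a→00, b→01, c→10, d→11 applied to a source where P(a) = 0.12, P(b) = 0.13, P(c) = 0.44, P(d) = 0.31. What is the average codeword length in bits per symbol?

2 bits/symbol

L̄ = Σ pᵢ·ℓᵢ = 0.12·2 + 0.13·2 + 0.44·2 + 0.31·2 = 2 bits/symbol.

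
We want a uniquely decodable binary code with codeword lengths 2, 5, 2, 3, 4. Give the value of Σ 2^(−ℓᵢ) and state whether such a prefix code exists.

With common denominator 2^5 = 32: Σ 2^(−ℓᵢ) = 8/32 + 1/32 + 8/32 + 4/32 + 2/32 = 23/32 = 0.71875.
Kraft's inequality requires Σ ≤ 1; here Σ = 0.71875 ≤ 1, so such a prefix code exists.

0.71875; yes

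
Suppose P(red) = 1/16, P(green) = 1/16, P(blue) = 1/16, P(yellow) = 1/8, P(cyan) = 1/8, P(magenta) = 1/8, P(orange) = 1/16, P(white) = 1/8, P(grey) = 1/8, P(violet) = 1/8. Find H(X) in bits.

Each probability is a power of 1/2, so log₂(1/p) is an integer.
H = Σ p·log₂(1/p) = 1/16·4 + 1/16·4 + 1/16·4 + 1/8·3 + 1/8·3 + 1/8·3 + 1/16·4 + 1/8·3 + 1/8·3 + 1/8·3 = 3.25 bits.

3.25 bits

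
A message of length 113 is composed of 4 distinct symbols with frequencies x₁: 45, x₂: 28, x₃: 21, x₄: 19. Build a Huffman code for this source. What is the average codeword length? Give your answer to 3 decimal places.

Probabilities are the counts divided by 113.
Repeatedly combine the two least-probable nodes; the expected code length is the sum of the merged weights.
merge 19/113 + 21/113 → 40/113
merge 28/113 + 40/113 → 68/113
merge 45/113 + 68/113 → 1
L = 40/113 + 68/113 + 1 = 221/113 ≈ 1.956 bits/symbol.

1.956 bits/symbol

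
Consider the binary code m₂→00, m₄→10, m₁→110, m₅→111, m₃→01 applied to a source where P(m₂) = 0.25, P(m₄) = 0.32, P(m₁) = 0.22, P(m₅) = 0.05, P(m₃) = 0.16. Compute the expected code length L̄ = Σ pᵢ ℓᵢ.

L̄ = Σ pᵢ·ℓᵢ = 0.25·2 + 0.32·2 + 0.22·3 + 0.05·3 + 0.16·2 = 2.27 bits/symbol.

2.27 bits/symbol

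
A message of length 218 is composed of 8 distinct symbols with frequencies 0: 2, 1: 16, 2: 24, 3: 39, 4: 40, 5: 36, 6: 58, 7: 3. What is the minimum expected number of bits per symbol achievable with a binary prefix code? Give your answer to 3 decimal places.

Probabilities are the counts divided by 218.
Repeatedly combine the two least-probable nodes; the expected code length is the sum of the merged weights.
merge 1/109 + 3/218 → 5/218
merge 5/218 + 8/109 → 21/218
merge 21/218 + 12/109 → 45/218
merge 18/109 + 39/218 → 75/218
merge 20/109 + 45/218 → 85/218
merge 29/109 + 75/218 → 133/218
merge 85/218 + 133/218 → 1
L = 5/218 + 21/218 + 45/218 + 75/218 + 85/218 + 133/218 + 1 = 291/109 ≈ 2.670 bits/symbol.

2.670 bits/symbol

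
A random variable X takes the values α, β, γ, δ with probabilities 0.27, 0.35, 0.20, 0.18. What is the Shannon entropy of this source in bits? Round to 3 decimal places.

1.950 bits

H = −Σ pᵢ log₂ pᵢ.
−0.27·log₂(0.27) = 0.5100
−0.35·log₂(0.35) = 0.5301
−0.20·log₂(0.20) = 0.4644
−0.18·log₂(0.18) = 0.4453
Sum ≈ 1.9498 → 1.950 bits.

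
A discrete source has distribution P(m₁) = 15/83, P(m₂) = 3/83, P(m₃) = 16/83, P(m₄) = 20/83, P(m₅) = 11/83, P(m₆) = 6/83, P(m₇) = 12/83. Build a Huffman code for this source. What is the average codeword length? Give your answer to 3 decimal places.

Repeatedly combine the two least-probable nodes; the expected code length is the sum of the merged weights.
merge 3/83 + 6/83 → 9/83
merge 9/83 + 11/83 → 20/83
merge 12/83 + 15/83 → 27/83
merge 16/83 + 20/83 → 36/83
merge 20/83 + 27/83 → 47/83
merge 36/83 + 47/83 → 1
L = 9/83 + 20/83 + 27/83 + 36/83 + 47/83 + 1 = 222/83 ≈ 2.675 bits/symbol.

2.675 bits/symbol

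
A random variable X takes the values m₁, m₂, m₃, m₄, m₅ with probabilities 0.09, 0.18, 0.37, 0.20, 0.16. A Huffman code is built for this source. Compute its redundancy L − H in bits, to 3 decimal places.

0.074 bits

Entropy H = −Σ p log₂ p ≈ 2.1761 bits.
Huffman merges: 9/100+4/25→1/4; 9/50+1/5→19/50; 1/4+37/100→31/50; 19/50+31/50→1. L = 9/4 ≈ 2.2500.
L − H = 2.2500 − 2.1761 = 0.074 bits.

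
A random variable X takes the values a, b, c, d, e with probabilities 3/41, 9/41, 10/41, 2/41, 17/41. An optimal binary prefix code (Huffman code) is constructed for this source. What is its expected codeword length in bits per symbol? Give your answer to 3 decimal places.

Repeatedly combine the two least-probable nodes; the expected code length is the sum of the merged weights.
merge 2/41 + 3/41 → 5/41
merge 5/41 + 9/41 → 14/41
merge 10/41 + 14/41 → 24/41
merge 17/41 + 24/41 → 1
L = 5/41 + 14/41 + 24/41 + 1 = 84/41 ≈ 2.049 bits/symbol.

2.049 bits/symbol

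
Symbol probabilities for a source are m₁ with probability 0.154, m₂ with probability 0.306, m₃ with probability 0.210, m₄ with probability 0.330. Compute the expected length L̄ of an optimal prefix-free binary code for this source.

Repeatedly combine the two least-probable nodes; the expected code length is the sum of the merged weights.
merge 77/500 + 21/100 → 91/250
merge 153/500 + 33/100 → 159/250
merge 91/250 + 159/250 → 1
L = 91/250 + 159/250 + 1 = 2 bits/symbol.

2 bits/symbol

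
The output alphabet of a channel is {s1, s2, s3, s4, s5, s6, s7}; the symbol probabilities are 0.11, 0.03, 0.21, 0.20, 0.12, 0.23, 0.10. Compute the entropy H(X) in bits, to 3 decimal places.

H = −Σ pᵢ log₂ pᵢ.
−0.11·log₂(0.11) = 0.3503
−0.03·log₂(0.03) = 0.1518
−0.21·log₂(0.21) = 0.4728
−0.20·log₂(0.20) = 0.4644
−0.12·log₂(0.12) = 0.3671
−0.23·log₂(0.23) = 0.4877
−0.10·log₂(0.10) = 0.3322
Sum ≈ 2.6262 → 2.626 bits.

2.626 bits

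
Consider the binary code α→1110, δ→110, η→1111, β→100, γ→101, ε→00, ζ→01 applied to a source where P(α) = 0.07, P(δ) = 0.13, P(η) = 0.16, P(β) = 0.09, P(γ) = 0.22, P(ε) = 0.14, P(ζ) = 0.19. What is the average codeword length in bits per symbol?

2.9 bits/symbol

L̄ = Σ pᵢ·ℓᵢ = 0.07·4 + 0.13·3 + 0.16·4 + 0.09·3 + 0.22·3 + 0.14·2 + 0.19·2 = 2.9 bits/symbol.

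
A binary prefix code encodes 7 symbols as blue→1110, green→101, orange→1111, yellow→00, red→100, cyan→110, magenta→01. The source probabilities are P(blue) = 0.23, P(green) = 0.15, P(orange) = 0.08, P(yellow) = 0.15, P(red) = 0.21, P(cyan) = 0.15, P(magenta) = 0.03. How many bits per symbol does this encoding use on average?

L̄ = Σ pᵢ·ℓᵢ = 0.23·4 + 0.15·3 + 0.08·4 + 0.15·2 + 0.21·3 + 0.15·3 + 0.03·2 = 3.13 bits/symbol.

3.13 bits/symbol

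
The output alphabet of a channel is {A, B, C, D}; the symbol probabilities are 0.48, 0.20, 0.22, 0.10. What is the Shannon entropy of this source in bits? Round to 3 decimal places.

H = −Σ pᵢ log₂ pᵢ.
−0.48·log₂(0.48) = 0.5083
−0.20·log₂(0.20) = 0.4644
−0.22·log₂(0.22) = 0.4806
−0.10·log₂(0.10) = 0.3322
Sum ≈ 1.7854 → 1.785 bits.

1.785 bits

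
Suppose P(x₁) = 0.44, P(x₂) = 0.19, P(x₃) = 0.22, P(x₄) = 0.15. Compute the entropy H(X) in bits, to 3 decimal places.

1.867 bits

H = −Σ pᵢ log₂ pᵢ.
−0.44·log₂(0.44) = 0.5211
−0.19·log₂(0.19) = 0.4552
−0.22·log₂(0.22) = 0.4806
−0.15·log₂(0.15) = 0.4105
Sum ≈ 1.8675 → 1.867 bits.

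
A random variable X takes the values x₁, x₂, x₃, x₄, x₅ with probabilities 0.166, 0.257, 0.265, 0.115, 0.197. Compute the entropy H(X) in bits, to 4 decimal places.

2.2621 bits

H = −Σ pᵢ log₂ pᵢ.
−0.166·log₂(0.166) = 0.4301
−0.257·log₂(0.257) = 0.5038
−0.265·log₂(0.265) = 0.5077
−0.115·log₂(0.115) = 0.3588
−0.197·log₂(0.197) = 0.4617
Sum ≈ 2.2621 → 2.2621 bits.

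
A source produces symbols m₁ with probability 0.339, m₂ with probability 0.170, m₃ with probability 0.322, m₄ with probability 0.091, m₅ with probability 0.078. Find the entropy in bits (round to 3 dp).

H = −Σ pᵢ log₂ pᵢ.
−0.339·log₂(0.339) = 0.5291
−0.170·log₂(0.170) = 0.4346
−0.322·log₂(0.322) = 0.5264
−0.091·log₂(0.091) = 0.3147
−0.078·log₂(0.078) = 0.2871
Sum ≈ 2.0918 → 2.092 bits.

2.092 bits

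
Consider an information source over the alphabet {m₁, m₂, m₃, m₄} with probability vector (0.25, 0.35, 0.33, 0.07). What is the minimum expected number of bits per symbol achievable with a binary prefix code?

1.97 bits/symbol

Repeatedly combine the two least-probable nodes; the expected code length is the sum of the merged weights.
merge 7/100 + 1/4 → 8/25
merge 8/25 + 33/100 → 13/20
merge 7/20 + 13/20 → 1
L = 8/25 + 13/20 + 1 = 197/100 = 1.97 bits/symbol.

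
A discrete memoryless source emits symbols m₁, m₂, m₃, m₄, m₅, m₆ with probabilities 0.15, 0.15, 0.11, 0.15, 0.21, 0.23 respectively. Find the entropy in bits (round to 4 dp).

H = −Σ pᵢ log₂ pᵢ.
−0.15·log₂(0.15) = 0.4105
−0.15·log₂(0.15) = 0.4105
−0.11·log₂(0.11) = 0.3503
−0.15·log₂(0.15) = 0.4105
−0.21·log₂(0.21) = 0.4728
−0.23·log₂(0.23) = 0.4877
Sum ≈ 2.5424 → 2.5424 bits.

2.5424 bits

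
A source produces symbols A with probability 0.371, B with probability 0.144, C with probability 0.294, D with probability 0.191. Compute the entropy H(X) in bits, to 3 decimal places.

1.909 bits

H = −Σ pᵢ log₂ pᵢ.
−0.371·log₂(0.371) = 0.5307
−0.144·log₂(0.144) = 0.4026
−0.294·log₂(0.294) = 0.5192
−0.191·log₂(0.191) = 0.4562
Sum ≈ 1.9087 → 1.909 bits.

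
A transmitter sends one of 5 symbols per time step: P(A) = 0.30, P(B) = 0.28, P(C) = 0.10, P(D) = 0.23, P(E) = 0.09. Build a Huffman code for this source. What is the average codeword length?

Repeatedly combine the two least-probable nodes; the expected code length is the sum of the merged weights.
merge 9/100 + 1/10 → 19/100
merge 19/100 + 23/100 → 21/50
merge 7/25 + 3/10 → 29/50
merge 21/50 + 29/50 → 1
L = 19/100 + 21/50 + 29/50 + 1 = 219/100 = 2.19 bits/symbol.

2.19 bits/symbol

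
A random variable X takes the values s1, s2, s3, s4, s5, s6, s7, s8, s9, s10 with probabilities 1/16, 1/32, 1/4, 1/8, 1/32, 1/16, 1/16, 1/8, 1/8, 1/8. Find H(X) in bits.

Each probability is a power of 1/2, so log₂(1/p) is an integer.
H = Σ p·log₂(1/p) = 1/16·4 + 1/32·5 + 1/4·2 + 1/8·3 + 1/32·5 + 1/16·4 + 1/16·4 + 1/8·3 + 1/8·3 + 1/8·3 = 3.0625 bits.

3.0625 bits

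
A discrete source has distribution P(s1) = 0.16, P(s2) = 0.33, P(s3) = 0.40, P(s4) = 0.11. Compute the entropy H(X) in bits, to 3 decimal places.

1.830 bits

H = −Σ pᵢ log₂ pᵢ.
−0.16·log₂(0.16) = 0.4230
−0.33·log₂(0.33) = 0.5278
−0.40·log₂(0.40) = 0.5288
−0.11·log₂(0.11) = 0.3503
Sum ≈ 1.8299 → 1.830 bits.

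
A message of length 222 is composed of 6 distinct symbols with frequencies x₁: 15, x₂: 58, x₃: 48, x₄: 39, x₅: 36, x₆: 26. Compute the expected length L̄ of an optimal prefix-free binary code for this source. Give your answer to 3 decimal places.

2.523 bits/symbol

Probabilities are the counts divided by 222.
Repeatedly combine the two least-probable nodes; the expected code length is the sum of the merged weights.
merge 5/74 + 13/111 → 41/222
merge 6/37 + 13/74 → 25/74
merge 41/222 + 8/37 → 89/222
merge 29/111 + 25/74 → 133/222
merge 89/222 + 133/222 → 1
L = 41/222 + 25/74 + 89/222 + 133/222 + 1 = 280/111 ≈ 2.523 bits/symbol.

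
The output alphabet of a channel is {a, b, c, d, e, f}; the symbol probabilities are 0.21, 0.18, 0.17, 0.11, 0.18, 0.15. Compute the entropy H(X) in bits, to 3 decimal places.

H = −Σ pᵢ log₂ pᵢ.
−0.21·log₂(0.21) = 0.4728
−0.18·log₂(0.18) = 0.4453
−0.17·log₂(0.17) = 0.4346
−0.11·log₂(0.11) = 0.3503
−0.18·log₂(0.18) = 0.4453
−0.15·log₂(0.15) = 0.4105
Sum ≈ 2.5589 → 2.559 bits.

2.559 bits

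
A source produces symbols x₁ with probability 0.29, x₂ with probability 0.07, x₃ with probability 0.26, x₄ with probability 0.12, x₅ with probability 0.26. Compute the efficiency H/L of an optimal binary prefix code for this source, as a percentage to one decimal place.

Entropy H = −Σ p log₂ p ≈ 2.1641 bits.
Huffman merges: 7/100+3/25→19/100; 19/100+13/50→9/20; 13/50+29/100→11/20; 9/20+11/20→1. L = 219/100 ≈ 2.1900.
Efficiency = H/L = 2.1641/2.1900 = 98.8%.

98.8%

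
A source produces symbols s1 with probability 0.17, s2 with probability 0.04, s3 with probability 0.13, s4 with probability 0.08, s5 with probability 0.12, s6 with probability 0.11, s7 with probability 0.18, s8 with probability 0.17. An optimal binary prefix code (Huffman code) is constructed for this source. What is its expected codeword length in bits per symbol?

2.94 bits/symbol

Repeatedly combine the two least-probable nodes; the expected code length is the sum of the merged weights.
merge 1/25 + 2/25 → 3/25
merge 11/100 + 3/25 → 23/100
merge 3/25 + 13/100 → 1/4
merge 17/100 + 17/100 → 17/50
merge 9/50 + 23/100 → 41/100
merge 1/4 + 17/50 → 59/100
merge 41/100 + 59/100 → 1
L = 3/25 + 23/100 + 1/4 + 17/50 + 41/100 + 59/100 + 1 = 147/50 = 2.94 bits/symbol.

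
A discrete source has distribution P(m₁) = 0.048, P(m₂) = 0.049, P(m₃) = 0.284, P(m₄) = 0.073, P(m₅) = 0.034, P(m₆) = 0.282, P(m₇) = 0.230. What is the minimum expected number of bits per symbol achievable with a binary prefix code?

Repeatedly combine the two least-probable nodes; the expected code length is the sum of the merged weights.
merge 17/500 + 6/125 → 41/500
merge 49/1000 + 73/1000 → 61/500
merge 41/500 + 61/500 → 51/250
merge 51/250 + 23/100 → 217/500
merge 141/500 + 71/250 → 283/500
merge 217/500 + 283/500 → 1
L = 41/500 + 61/500 + 51/250 + 217/500 + 283/500 + 1 = 301/125 = 2.408 bits/symbol.

2.408 bits/symbol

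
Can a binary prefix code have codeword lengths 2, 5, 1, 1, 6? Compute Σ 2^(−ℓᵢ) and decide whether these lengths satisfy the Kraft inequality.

With common denominator 2^6 = 64: Σ 2^(−ℓᵢ) = 16/64 + 2/64 + 32/64 + 32/64 + 1/64 = 83/64 = 1.296875.
Kraft's inequality requires Σ ≤ 1; here Σ = 1.296875 > 1, so no such prefix code exists.

1.296875; no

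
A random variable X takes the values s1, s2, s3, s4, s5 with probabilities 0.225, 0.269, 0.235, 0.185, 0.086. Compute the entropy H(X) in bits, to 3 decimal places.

2.240 bits

H = −Σ pᵢ log₂ pᵢ.
−0.225·log₂(0.225) = 0.4842
−0.269·log₂(0.269) = 0.5096
−0.235·log₂(0.235) = 0.4910
−0.185·log₂(0.185) = 0.4504
−0.086·log₂(0.086) = 0.3044
Sum ≈ 2.2395 → 2.240 bits.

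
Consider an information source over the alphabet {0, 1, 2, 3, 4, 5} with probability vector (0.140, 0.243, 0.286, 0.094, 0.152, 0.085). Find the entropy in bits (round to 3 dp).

2.446 bits

H = −Σ pᵢ log₂ pᵢ.
−0.140·log₂(0.140) = 0.3971
−0.243·log₂(0.243) = 0.4960
−0.286·log₂(0.286) = 0.5165
−0.094·log₂(0.094) = 0.3207
−0.152·log₂(0.152) = 0.4131
−0.085·log₂(0.085) = 0.3023
Sum ≈ 2.4456 → 2.446 bits.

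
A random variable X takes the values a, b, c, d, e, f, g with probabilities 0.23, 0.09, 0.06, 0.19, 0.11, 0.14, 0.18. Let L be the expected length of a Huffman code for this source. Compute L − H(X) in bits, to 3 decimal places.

0.038 bits

Entropy H = −Σ p log₂ p ≈ 2.6918 bits.
Huffman merges: 3/50+9/100→3/20; 11/100+7/50→1/4; 3/20+9/50→33/100; 19/100+23/100→21/50; 1/4+33/100→29/50; 21/50+29/50→1. L = 273/100 ≈ 2.7300.
L − H = 2.7300 − 2.6918 = 0.038 bits.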